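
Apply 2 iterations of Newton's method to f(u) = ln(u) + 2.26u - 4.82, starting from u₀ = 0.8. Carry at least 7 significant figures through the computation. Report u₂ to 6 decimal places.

Newton update: u ← u − f(u)/f'(u).
f'(u) = 1/u + 2.26
u_0 = 0.800000: f = -3.235144, f' = 3.510000 → u_1 = 0.800000 - (-3.235144)/(3.510000) = 1.721693
u_1 = 1.721693: f = -0.385665, f' = 2.840824 → u_2 = 1.721693 - (-0.385665)/(2.840824) = 1.857451

1.857451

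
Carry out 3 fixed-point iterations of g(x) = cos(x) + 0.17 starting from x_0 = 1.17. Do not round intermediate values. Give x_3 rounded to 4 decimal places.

0.6958

x_1 = g(1.170000) = 0.560152
x_2 = g(0.560152) = 1.017175
x_3 = g(1.017175) = 0.695771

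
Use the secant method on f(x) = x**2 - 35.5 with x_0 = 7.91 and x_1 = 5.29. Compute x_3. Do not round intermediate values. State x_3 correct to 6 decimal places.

5.964109

Secant update: x_(k+1) = x_k − f(x_k)·(x_k − x_(k-1))/(f(x_k) − f(x_(k-1))).
f(x_0) = 27.068100, f(x_1) = -7.515900
x_2 = 5.290000 - (-7.515900)·(5.290000 - 7.910000)/(-7.515900 - (27.068100)) = 5.859386; f(x_2) = -1.167591
x_3 = 5.859386 - (-1.167591)·(5.859386 - 5.290000)/(-1.167591 - (-7.515900)) = 5.964109; f(x_3) = 0.070594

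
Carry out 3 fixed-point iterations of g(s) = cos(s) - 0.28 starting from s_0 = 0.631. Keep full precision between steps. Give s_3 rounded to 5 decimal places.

0.55421

s_1 = g(0.631000) = 0.527438
s_2 = g(0.527438) = 0.584099
s_3 = g(0.584099) = 0.554209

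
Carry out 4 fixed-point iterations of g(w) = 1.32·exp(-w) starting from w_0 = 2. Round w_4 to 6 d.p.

w_1 = g(2.000000) = 0.178643
w_2 = g(0.178643) = 1.104054
w_3 = g(1.104054) = 0.437612
w_4 = g(0.437612) = 0.852161

0.852161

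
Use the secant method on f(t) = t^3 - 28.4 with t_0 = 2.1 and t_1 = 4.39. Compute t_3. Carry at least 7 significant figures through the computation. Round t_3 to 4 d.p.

f(t_0) = -19.139000, f(t_1) = 56.204519
t_2 = 4.390000 - (56.204519)·(4.390000 - 2.100000)/(56.204519 - (-19.139000)) = 2.681713; f(t_2) = -9.114232
t_3 = 2.681713 - (-9.114232)·(2.681713 - 4.390000)/(-9.114232 - (56.204519)) = 2.920078; f(t_3) = -3.500907

2.9201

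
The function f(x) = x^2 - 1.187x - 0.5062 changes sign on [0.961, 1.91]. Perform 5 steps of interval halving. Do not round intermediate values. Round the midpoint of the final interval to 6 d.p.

f(0.961000) = -0.723386, f(1.910000) = 0.874730 (opposite signs)
step 1: m = 1.435500, f(m) = -0.149478 < 0 → root in [1.435500, 1.910000]
step 2: m = 1.672750, f(m) = 0.306338 > 0 → root in [1.435500, 1.672750]
step 3: m = 1.554125, f(m) = 0.064358 > 0 → root in [1.435500, 1.554125]
step 4: m = 1.494813, f(m) = -0.046078 < 0 → root in [1.494813, 1.554125]
step 5: m = 1.524469, f(m) = 0.008261 > 0 → root in [1.494813, 1.524469]
Midpoint of [1.494813, 1.524469] = 1.509641

1.509641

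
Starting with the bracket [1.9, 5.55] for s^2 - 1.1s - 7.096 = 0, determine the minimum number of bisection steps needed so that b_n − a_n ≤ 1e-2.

9

Initial width b − a = 5.55 − 1.9 = 3.650000.
After n steps the width is (b−a)/2^n; need (b−a)/2^n ≤ 1e-2.
So n ≥ log₂(3.650000/1e-2) = log₂(365.0000) ≈ 8.5118.
Hence n = 9.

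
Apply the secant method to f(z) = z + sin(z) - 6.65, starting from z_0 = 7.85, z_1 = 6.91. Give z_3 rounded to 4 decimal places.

6.4717

f(z_0) = 2.199992, f(z_1) = 0.846568
z_2 = 6.910000 - (0.846568)·(6.910000 - 7.850000)/(0.846568 - (2.199992)) = 6.322029; f(z_2) = -0.289137
z_3 = 6.322029 - (-0.289137)·(6.322029 - 6.910000)/(-0.289137 - (0.846568)) = 6.471719; f(z_3) = 0.009139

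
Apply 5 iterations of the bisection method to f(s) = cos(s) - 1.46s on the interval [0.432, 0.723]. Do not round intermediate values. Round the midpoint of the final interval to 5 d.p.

f(0.432000) = 0.277410, f(0.723000) = -0.305756 (opposite signs)
step 1: m = 0.577500, f(m) = -0.005320 < 0 → root in [0.432000, 0.577500]
step 2: m = 0.504750, f(m) = 0.138360 > 0 → root in [0.504750, 0.577500]
step 3: m = 0.541125, f(m) = 0.067087 > 0 → root in [0.541125, 0.577500]
step 4: m = 0.559313, f(m) = 0.031024 > 0 → root in [0.559313, 0.577500]
step 5: m = 0.568406, f(m) = 0.012887 > 0 → root in [0.568406, 0.577500]
Midpoint of [0.568406, 0.577500] = 0.572953

0.57295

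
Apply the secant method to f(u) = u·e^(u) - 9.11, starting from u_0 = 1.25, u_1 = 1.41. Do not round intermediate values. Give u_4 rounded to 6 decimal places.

Secant update: u_(k+1) = u_k − f(u_k)·(u_k − u_(k-1))/(f(u_k) − f(u_(k-1))).
f(u_0) = -4.747071, f(u_1) = -3.334703
u_2 = 1.410000 - (-3.334703)·(1.410000 - 1.250000)/(-3.334703 - (-4.747071)) = 1.787771; f(u_2) = 1.573936
u_3 = 1.787771 - (1.573936)·(1.787771 - 1.410000)/(1.573936 - (-3.334703)) = 1.666641; f(u_3) = -0.286219
u_4 = 1.666641 - (-0.286219)·(1.666641 - 1.787771)/(-0.286219 - (1.573936)) = 1.685279; f(u_4) = -0.019684

1.685279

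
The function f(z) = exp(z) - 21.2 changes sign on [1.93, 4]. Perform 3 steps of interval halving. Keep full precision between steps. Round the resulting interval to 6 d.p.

[2.965000, 3.223750]

f(1.930000) = -14.310490, f(4.000000) = 33.398150 (opposite signs)
step 1: m = 2.965000, f(m) = -1.805297 < 0 → root in [2.965000, 4.000000]
step 2: m = 3.482500, f(m) = 11.340973 > 0 → root in [2.965000, 3.482500]
step 3: m = 3.223750, f(m) = 3.922152 > 0 → root in [2.965000, 3.223750]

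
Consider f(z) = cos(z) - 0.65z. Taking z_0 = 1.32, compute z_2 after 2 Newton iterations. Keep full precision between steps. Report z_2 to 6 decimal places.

0.925468

Newton update: z ← z − f(z)/f'(z).
f'(z) = -sin(z) - 0.65
z_0 = 1.320000: f = -0.609825, f' = -1.618715 → z_1 = 1.320000 - (-0.609825)/(-1.618715) = 0.943266
z_1 = 0.943266: f = -0.025976, f' = -1.459480 → z_2 = 0.943266 - (-0.025976)/(-1.459480) = 0.925468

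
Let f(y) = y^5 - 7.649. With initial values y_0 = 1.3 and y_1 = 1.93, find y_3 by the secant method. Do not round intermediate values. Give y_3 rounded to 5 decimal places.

1.45975

f(y_0) = -3.936070, f(y_1) = 19.129518
y_2 = 1.930000 - (19.129518)·(1.930000 - 1.300000)/(19.129518 - (-3.936070)) = 1.407508; f(y_2) = -2.125001
y_3 = 1.407508 - (-2.125001)·(1.407508 - 1.930000)/(-2.125001 - (19.129518)) = 1.459746; f(y_3) = -1.020947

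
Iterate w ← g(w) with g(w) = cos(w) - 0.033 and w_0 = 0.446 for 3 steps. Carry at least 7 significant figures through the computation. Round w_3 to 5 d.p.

0.78524

w_1 = g(0.446000) = 0.869180
w_2 = g(0.869180) = 0.612453
w_3 = g(0.612453) = 0.785240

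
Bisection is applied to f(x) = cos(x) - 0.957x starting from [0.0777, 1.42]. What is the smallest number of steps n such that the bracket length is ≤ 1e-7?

24

Initial width b − a = 1.42 − 0.0777 = 1.342300.
After n steps the width is (b−a)/2^n; need (b−a)/2^n ≤ 1e-7.
So n ≥ log₂(1.342300/1e-7) = log₂(13423000.0000) ≈ 23.6782.
Hence n = 24.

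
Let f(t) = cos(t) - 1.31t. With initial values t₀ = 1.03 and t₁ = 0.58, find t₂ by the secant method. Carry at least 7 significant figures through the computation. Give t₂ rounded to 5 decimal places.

Secant update: t_(k+1) = t_k − f(t_k)·(t_k − t_(k-1))/(f(t_k) − f(t_(k-1))).
f(t_0) = -0.834481, f(t_1) = 0.076663
t_2 = 0.580000 - (0.076663)·(0.580000 - 1.030000)/(0.076663 - (-0.834481)) = 0.617863; f(t_2) = 0.005719

0.61786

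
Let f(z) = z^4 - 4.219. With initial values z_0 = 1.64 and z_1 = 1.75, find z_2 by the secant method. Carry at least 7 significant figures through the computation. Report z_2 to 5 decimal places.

f(z_0) = 3.014948, f(z_1) = 5.159906
z_2 = 1.750000 - (5.159906)·(1.750000 - 1.640000)/(5.159906 - (3.014948)) = 1.485384; f(z_2) = 0.649053

1.48538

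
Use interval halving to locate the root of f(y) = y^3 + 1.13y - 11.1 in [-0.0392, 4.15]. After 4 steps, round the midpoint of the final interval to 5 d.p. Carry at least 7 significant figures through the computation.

2.18631

f(-0.039200) = -11.144356, f(4.150000) = 65.062875 (opposite signs)
step 1: m = 2.055400, f(m) = -0.094013 < 0 → root in [2.055400, 4.150000]
step 2: m = 3.102700, f(m) = 22.274960 > 0 → root in [2.055400, 3.102700]
step 3: m = 2.579050, f(m) = 8.968875 > 0 → root in [2.055400, 2.579050]
step 4: m = 2.317225, f(m) = 3.960877 > 0 → root in [2.055400, 2.317225]
Midpoint of [2.055400, 2.317225] = 2.186313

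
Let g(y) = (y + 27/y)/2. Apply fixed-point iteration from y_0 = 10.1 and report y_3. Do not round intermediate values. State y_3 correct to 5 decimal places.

5.19731

y_1 = g(10.100000) = 6.386634
y_2 = g(6.386634) = 5.307106
y_3 = g(5.307106) = 5.197312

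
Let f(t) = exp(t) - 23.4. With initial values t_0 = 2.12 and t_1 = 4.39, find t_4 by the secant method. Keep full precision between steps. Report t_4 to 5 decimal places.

3.24717

f(t_0) = -15.068863, f(t_1) = 57.240419
t_2 = 4.390000 - (57.240419)·(4.390000 - 2.120000)/(57.240419 - (-15.068863)) = 2.593056; f(t_2) = -10.029434
t_3 = 2.593056 - (-10.029434)·(2.593056 - 4.390000)/(-10.029434 - (57.240419)) = 2.860967; f(t_3) = -5.921585
t_4 = 2.860967 - (-5.921585)·(2.860967 - 2.593056)/(-5.921585 - (-10.029434)) = 3.247168; f(t_4) = 2.317411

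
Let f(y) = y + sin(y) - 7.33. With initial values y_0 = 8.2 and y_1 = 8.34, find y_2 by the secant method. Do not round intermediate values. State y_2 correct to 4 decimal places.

5.1629

Secant update: y_(k+1) = y_k − f(y_k)·(y_k − y_(k-1))/(f(y_k) − f(y_(k-1))).
f(y_0) = 1.810731, f(y_1) = 1.894200
y_2 = 8.340000 - (1.894200)·(8.340000 - 8.200000)/(1.894200 - (1.810731)) = 5.162923; f(y_2) = -3.067292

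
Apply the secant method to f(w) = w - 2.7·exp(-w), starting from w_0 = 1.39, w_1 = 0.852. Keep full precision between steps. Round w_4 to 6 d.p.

0.996627

Secant update: w_(k+1) = w_k − f(w_k)·(w_k − w_(k-1))/(f(w_k) − f(w_(k-1))).
f(w_0) = 0.717497, f(w_1) = -0.299715
w_2 = 0.852000 - (-0.299715)·(0.852000 - 1.390000)/(-0.299715 - (0.717497)) = 1.010518; f(w_2) = 0.027636
w_3 = 1.010518 - (0.027636)·(1.010518 - 0.852000)/(0.027636 - (-0.299715)) = 0.997135; f(w_3) = 0.001011
w_4 = 0.997135 - (0.001011)·(0.997135 - 1.010518)/(0.001011 - (0.027636)) = 0.996627; f(w_4) = -0.000004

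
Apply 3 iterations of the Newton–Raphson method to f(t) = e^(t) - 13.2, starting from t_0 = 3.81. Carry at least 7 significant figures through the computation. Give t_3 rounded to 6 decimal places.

f'(t) = e^(t)
t_0 = 3.810000: f = 31.950439, f' = 45.150439 → t_1 = 3.810000 - (31.950439)/(45.150439) = 3.102356
t_1 = 3.102356: f = 9.050310, f' = 22.250310 → t_2 = 3.102356 - (9.050310)/(22.250310) = 2.695606
t_2 = 2.695606: f = 1.614495, f' = 14.814495 → t_3 = 2.695606 - (1.614495)/(14.814495) = 2.586625

2.586625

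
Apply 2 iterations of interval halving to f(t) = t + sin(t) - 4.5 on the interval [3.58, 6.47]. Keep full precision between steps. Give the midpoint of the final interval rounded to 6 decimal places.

5.386250

f(3.580000) = -1.344498, f(6.470000) = 2.155730 (opposite signs)
step 1: m = 5.025000, f(m) = -0.426534 < 0 → root in [5.025000, 6.470000]
step 2: m = 5.747500, f(m) = 0.737070 > 0 → root in [5.025000, 5.747500]
Midpoint of [5.025000, 5.747500] = 5.386250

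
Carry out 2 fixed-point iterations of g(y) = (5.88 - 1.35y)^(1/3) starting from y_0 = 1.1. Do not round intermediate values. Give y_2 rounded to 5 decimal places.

1.54230

y_1 = g(1.100000) = 1.638022
y_2 = g(1.638022) = 1.542303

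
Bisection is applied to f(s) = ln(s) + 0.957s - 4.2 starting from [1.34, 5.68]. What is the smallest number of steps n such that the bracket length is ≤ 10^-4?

16

Initial width b − a = 5.68 − 1.34 = 4.340000.
After n steps the width is (b−a)/2^n; need (b−a)/2^n ≤ 10^-4.
So n ≥ log₂(4.340000/10^-4) = log₂(43400.0000) ≈ 15.4054.
Hence n = 16.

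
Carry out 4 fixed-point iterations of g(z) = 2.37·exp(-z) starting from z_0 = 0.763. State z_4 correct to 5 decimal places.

0.80397

z_1 = g(0.763000) = 1.105049
z_2 = g(1.105049) = 0.784931
z_3 = g(0.784931) = 1.081078
z_4 = g(1.081078) = 0.803974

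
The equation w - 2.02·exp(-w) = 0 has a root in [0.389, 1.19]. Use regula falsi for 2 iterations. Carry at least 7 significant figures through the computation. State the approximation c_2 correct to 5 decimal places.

0.86129

f(0.389000) = -0.980023, f(1.190000) = 0.575473
step 1: c = 0.893661, f(c) = 0.067168 > 0 → new bracket [0.389000, 0.893661]
step 2: c = 0.861292, f(c) = 0.007608 > 0 → new bracket [0.389000, 0.861292]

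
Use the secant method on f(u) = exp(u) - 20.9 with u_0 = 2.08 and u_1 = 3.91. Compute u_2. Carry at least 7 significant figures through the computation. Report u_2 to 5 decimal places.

f(u_0) = -12.895531, f(u_1) = 28.998952
u_2 = 3.910000 - (28.998952)·(3.910000 - 2.080000)/(28.998952 - (-12.895531)) = 2.643292; f(u_2) = -6.840591

2.64329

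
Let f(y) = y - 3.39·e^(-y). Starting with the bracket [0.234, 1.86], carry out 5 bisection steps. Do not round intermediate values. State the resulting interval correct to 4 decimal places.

f(0.234000) = -2.448717, f(1.860000) = 1.332270 (opposite signs)
step 1: m = 1.047000, f(m) = -0.142853 < 0 → root in [1.047000, 1.860000]
step 2: m = 1.453500, f(m) = 0.661085 > 0 → root in [1.047000, 1.453500]
step 3: m = 1.250250, f(m) = 0.279242 > 0 → root in [1.047000, 1.250250]
step 4: m = 1.148625, f(m) = 0.073749 > 0 → root in [1.047000, 1.148625]
step 5: m = 1.097813, f(m) = -0.033092 < 0 → root in [1.097813, 1.148625]

[1.0978, 1.1486]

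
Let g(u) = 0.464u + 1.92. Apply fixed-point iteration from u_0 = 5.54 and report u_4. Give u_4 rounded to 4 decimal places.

u_1 = g(5.540000) = 4.490560
u_2 = g(4.490560) = 4.003620
u_3 = g(4.003620) = 3.777680
u_4 = g(3.777680) = 3.672843

3.6728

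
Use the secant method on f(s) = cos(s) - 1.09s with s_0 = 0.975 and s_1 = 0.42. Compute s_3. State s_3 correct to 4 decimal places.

0.7023

f(s_0) = -0.501582, f(s_1) = 0.455289
s_2 = 0.420000 - (0.455289)·(0.420000 - 0.975000)/(0.455289 - (-0.501582)) = 0.684075; f(s_2) = 0.029363
s_3 = 0.684075 - (0.029363)·(0.684075 - 0.420000)/(0.029363 - (0.455289)) = 0.702280; f(s_3) = -0.002113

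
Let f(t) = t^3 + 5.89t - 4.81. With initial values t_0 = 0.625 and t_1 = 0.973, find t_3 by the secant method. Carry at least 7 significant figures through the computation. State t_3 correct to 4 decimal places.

f(t_0) = -0.884609, f(t_1) = 1.842137
t_2 = 0.973000 - (1.842137)·(0.973000 - 0.625000)/(1.842137 - (-0.884609)) = 0.737898; f(t_2) = -0.062001
t_3 = 0.737898 - (-0.062001)·(0.737898 - 0.973000)/(-0.062001 - (1.842137)) = 0.745553; f(t_3) = -0.004277

0.7456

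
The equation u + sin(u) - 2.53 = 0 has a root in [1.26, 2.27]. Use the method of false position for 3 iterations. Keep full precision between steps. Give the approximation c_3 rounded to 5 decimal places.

f(1.260000) = -0.317910, f(2.270000) = 0.505355
step 1: c = 1.650019, f(c) = 0.116882 > 0 → new bracket [1.260000, 1.650019]
step 2: c = 1.545173, f(c) = 0.014844 > 0 → new bracket [1.260000, 1.545173]
step 3: c = 1.532451, f(c) = 0.001716 > 0 → new bracket [1.260000, 1.532451]

1.53245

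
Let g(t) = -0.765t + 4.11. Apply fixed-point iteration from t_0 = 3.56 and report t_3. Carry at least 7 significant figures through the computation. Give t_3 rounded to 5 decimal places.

1.77732

t_1 = g(3.560000) = 1.386600
t_2 = g(1.386600) = 3.049251
t_3 = g(3.049251) = 1.777323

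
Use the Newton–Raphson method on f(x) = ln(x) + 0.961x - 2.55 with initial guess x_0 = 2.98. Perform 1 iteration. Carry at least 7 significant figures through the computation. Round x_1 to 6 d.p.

1.895830

f'(x) = 1/x + 0.961
x_0 = 2.980000: f = 1.405703, f' = 1.296570 → x_1 = 2.980000 - (1.405703)/(1.296570) = 1.895830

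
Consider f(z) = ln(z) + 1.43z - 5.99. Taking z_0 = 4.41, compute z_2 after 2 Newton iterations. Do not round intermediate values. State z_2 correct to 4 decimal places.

f'(z) = 1/z + 1.43
z_0 = 4.410000: f = 1.800175, f' = 1.656757 → z_1 = 4.410000 - (1.800175)/(1.656757) = 3.323435
z_1 = 3.323435: f = -0.036489, f' = 1.730894 → z_2 = 3.323435 - (-0.036489)/(1.730894) = 3.344516

3.3445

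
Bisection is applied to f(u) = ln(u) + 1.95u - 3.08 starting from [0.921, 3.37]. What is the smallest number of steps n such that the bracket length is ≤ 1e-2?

8

Initial width b − a = 3.37 − 0.921 = 2.449000.
After n steps the width is (b−a)/2^n; need (b−a)/2^n ≤ 1e-2.
So n ≥ log₂(2.449000/1e-2) = log₂(244.9000) ≈ 7.9360.
Hence n = 8.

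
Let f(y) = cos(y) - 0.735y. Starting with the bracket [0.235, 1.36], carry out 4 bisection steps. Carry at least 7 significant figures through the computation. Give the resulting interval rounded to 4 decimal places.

[0.8678, 0.9381]

f(0.235000) = 0.799789, f(1.360000) = -0.790361 (opposite signs)
step 1: m = 0.797500, f(m) = 0.112335 > 0 → root in [0.797500, 1.360000]
step 2: m = 1.078750, f(m) = -0.320451 < 0 → root in [0.797500, 1.078750]
step 3: m = 0.938125, f(m) = -0.098221 < 0 → root in [0.797500, 0.938125]
step 4: m = 0.867813, f(m) = 0.008655 > 0 → root in [0.867813, 0.938125]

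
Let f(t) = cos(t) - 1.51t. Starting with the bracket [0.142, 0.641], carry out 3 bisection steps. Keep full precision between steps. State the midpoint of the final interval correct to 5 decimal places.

f(0.142000) = 0.775515, f(0.641000) = -0.166412 (opposite signs)
step 1: m = 0.391500, f(m) = 0.333173 > 0 → root in [0.391500, 0.641000]
step 2: m = 0.516250, f(m) = 0.090139 > 0 → root in [0.516250, 0.641000]
step 3: m = 0.578625, f(m) = -0.036508 < 0 → root in [0.516250, 0.578625]
Midpoint of [0.516250, 0.578625] = 0.547438

0.54744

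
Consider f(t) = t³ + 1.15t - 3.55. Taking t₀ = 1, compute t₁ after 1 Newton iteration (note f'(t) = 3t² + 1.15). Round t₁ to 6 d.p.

t_0 = 1.000000: f = -1.400000, f' = 4.150000 → t_1 = 1.000000 - (-1.400000)/(4.150000) = 1.337349

1.337349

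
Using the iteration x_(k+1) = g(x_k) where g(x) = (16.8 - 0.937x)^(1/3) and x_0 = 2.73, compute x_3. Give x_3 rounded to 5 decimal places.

x_1 = g(2.730000) = 2.423949
x_2 = g(2.423949) = 2.440111
x_3 = g(2.440111) = 2.439263

2.43926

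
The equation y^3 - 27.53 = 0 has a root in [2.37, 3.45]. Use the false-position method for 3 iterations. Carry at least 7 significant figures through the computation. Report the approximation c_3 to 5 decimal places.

False-position update: c = (a·f(b) − b·f(a))/(f(b) − f(a)); replace the endpoint whose sign matches f(c).
f(2.370000) = -14.217947, f(3.450000) = 13.533625
step 1: c = 2.923316, f(c) = -2.548001 < 0 → new bracket [2.923316, 3.450000]
step 2: c = 3.006765, f(c) = -0.346945 < 0 → new bracket [3.006765, 3.450000]
step 3: c = 3.017843, f(c) = -0.045362 < 0 → new bracket [3.017843, 3.450000]

3.01784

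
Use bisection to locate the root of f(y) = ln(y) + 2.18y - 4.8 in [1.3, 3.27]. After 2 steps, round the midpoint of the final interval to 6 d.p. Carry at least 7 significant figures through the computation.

2.038750

f(1.300000) = -1.703636, f(3.270000) = 3.513390 (opposite signs)
step 1: m = 2.285000, f(m) = 1.007666 > 0 → root in [1.300000, 2.285000]
step 2: m = 1.792500, f(m) = -0.308739 < 0 → root in [1.792500, 2.285000]
Midpoint of [1.792500, 2.285000] = 2.038750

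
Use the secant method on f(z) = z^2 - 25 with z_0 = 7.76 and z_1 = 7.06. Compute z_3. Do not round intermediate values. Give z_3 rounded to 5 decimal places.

5.06351

f(z_0) = 35.217600, f(z_1) = 24.843600
z_2 = 7.060000 - (24.843600)·(7.060000 - 7.760000)/(24.843600 - (35.217600)) = 5.383644; f(z_2) = 3.983620
z_3 = 5.383644 - (3.983620)·(5.383644 - 7.060000)/(3.983620 - (24.843600)) = 5.063511; f(z_3) = 0.639142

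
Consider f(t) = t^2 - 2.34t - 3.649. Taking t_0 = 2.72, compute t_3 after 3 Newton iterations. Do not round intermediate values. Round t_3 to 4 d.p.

f'(t) = 2t - 2.34
t_0 = 2.720000: f = -2.615400, f' = 3.100000 → t_1 = 2.720000 - (-2.615400)/(3.100000) = 3.563677
t_1 = 3.563677: f = 0.711792, f' = 4.787355 → t_2 = 3.563677 - (0.711792)/(4.787355) = 3.414996
t_2 = 3.414996: f = 0.022106, f' = 4.489992 → t_3 = 3.414996 - (0.022106)/(4.489992) = 3.410072

3.4101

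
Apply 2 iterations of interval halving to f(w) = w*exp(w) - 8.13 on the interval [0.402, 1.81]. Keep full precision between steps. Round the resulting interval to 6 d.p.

f(0.402000) = -7.529086, f(1.810000) = 2.929910 (opposite signs)
step 1: m = 1.106000, f(m) = -4.787397 < 0 → root in [1.106000, 1.810000]
step 2: m = 1.458000, f(m) = -1.864455 < 0 → root in [1.458000, 1.810000]

[1.458000, 1.810000]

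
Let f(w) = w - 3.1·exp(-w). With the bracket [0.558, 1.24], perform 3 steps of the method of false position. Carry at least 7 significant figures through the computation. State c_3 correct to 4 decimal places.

f(0.558000) = -1.216293, f(1.240000) = 0.342909
step 1: c = 1.090011, f(c) = 0.047750 > 0 → new bracket [0.558000, 1.090011]
step 2: c = 1.069913, f(c) = 0.006495 > 0 → new bracket [0.558000, 1.069913]
step 3: c = 1.067194, f(c) = 0.000880 > 0 → new bracket [0.558000, 1.067194]

1.0672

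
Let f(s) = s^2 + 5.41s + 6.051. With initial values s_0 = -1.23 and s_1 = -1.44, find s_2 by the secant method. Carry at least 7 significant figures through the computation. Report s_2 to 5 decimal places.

f(s_0) = 0.909600, f(s_1) = 0.334200
s_2 = -1.440000 - (0.334200)·(-1.440000 - -1.230000)/(0.334200 - (0.909600)) = -1.561971; f(s_2) = 0.040491

-1.56197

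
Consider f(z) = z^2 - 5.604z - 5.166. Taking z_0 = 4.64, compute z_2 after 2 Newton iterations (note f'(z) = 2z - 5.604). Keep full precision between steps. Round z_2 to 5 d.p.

6.49135

z_0 = 4.640000: f = -9.638960, f' = 3.676000 → z_1 = 4.640000 - (-9.638960)/(3.676000) = 7.262133
z_1 = 7.262133: f = 6.875580, f' = 8.920266 → z_2 = 7.262133 - (6.875580)/(8.920266) = 6.491351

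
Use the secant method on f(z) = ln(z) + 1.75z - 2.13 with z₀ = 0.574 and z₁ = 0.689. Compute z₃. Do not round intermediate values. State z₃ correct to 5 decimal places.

1.13601

f(z_0) = -1.680626, f(z_1) = -1.296764
z_2 = 0.689000 - (-1.296764)·(0.689000 - 0.574000)/(-1.296764 - (-1.680626)) = 1.077494; f(z_2) = -0.169749
z_3 = 1.077494 - (-0.169749)·(1.077494 - 0.689000)/(-0.169749 - (-1.296764)) = 1.136008; f(z_3) = -0.014467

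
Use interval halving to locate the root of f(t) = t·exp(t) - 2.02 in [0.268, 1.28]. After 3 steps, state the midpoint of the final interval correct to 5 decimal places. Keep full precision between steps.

f(0.268000) = -1.669631, f(1.280000) = 2.583699 (opposite signs)
step 1: m = 0.774000, f(m) = -0.341641 < 0 → root in [0.774000, 1.280000]
step 2: m = 1.027000, f(m) = 0.848077 > 0 → root in [0.774000, 1.027000]
step 3: m = 0.900500, f(m) = 0.195980 > 0 → root in [0.774000, 0.900500]
Midpoint of [0.774000, 0.900500] = 0.837250

0.83725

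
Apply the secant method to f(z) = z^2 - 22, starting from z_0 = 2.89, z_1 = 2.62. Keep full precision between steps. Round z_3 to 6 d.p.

4.515045

Secant update: z_(k+1) = z_k − f(z_k)·(z_k − z_(k-1))/(f(z_k) − f(z_(k-1))).
f(z_0) = -13.647900, f(z_1) = -15.135600
z_2 = 2.620000 - (-15.135600)·(2.620000 - 2.890000)/(-15.135600 - (-13.647900)) = 5.366933; f(z_2) = 6.803968
z_3 = 5.366933 - (6.803968)·(5.366933 - 2.620000)/(6.803968 - (-15.135600)) = 4.515045; f(z_3) = -1.614365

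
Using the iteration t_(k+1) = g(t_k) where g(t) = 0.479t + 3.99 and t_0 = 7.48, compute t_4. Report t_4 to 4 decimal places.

7.6490

t_1 = g(7.480000) = 7.572920
t_2 = g(7.572920) = 7.617429
t_3 = g(7.617429) = 7.638748
t_4 = g(7.638748) = 7.648960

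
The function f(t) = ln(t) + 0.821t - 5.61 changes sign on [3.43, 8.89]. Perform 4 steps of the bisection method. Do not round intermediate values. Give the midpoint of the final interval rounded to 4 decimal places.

f(3.430000) = -1.561410, f(8.890000) = 3.873617 (opposite signs)
step 1: m = 6.160000, f(m) = 1.265437 > 0 → root in [3.430000, 6.160000]
step 2: m = 4.795000, f(m) = -0.105731 < 0 → root in [4.795000, 6.160000]
step 3: m = 5.477500, f(m) = 0.587676 > 0 → root in [4.795000, 5.477500]
step 4: m = 5.136250, f(m) = 0.243184 > 0 → root in [4.795000, 5.136250]
Midpoint of [4.795000, 5.136250] = 4.965625

4.9656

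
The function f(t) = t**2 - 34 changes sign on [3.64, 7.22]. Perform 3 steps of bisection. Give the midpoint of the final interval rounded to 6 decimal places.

f(3.640000) = -20.750400, f(7.220000) = 18.128400 (opposite signs)
step 1: m = 5.430000, f(m) = -4.515100 < 0 → root in [5.430000, 7.220000]
step 2: m = 6.325000, f(m) = 6.005625 > 0 → root in [5.430000, 6.325000]
step 3: m = 5.877500, f(m) = 0.545006 > 0 → root in [5.430000, 5.877500]
Midpoint of [5.430000, 5.877500] = 5.653750

5.653750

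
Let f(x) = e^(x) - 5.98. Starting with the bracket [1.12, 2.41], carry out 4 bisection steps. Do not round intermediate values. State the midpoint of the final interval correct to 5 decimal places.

1.80531

f(1.120000) = -2.915146, f(2.410000) = 5.153961 (opposite signs)
step 1: m = 1.765000, f(m) = -0.138428 < 0 → root in [1.765000, 2.410000]
step 2: m = 2.087500, f(m) = 2.084728 > 0 → root in [1.765000, 2.087500]
step 3: m = 1.926250, f(m) = 0.883723 > 0 → root in [1.765000, 1.926250]
step 4: m = 1.845625, f(m) = 0.352056 > 0 → root in [1.765000, 1.845625]
Midpoint of [1.765000, 1.845625] = 1.805313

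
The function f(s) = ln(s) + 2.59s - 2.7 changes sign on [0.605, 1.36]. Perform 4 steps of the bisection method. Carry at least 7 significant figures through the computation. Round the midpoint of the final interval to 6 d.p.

f(0.605000) = -1.635577, f(1.360000) = 1.129885 (opposite signs)
step 1: m = 0.982500, f(m) = -0.172980 < 0 → root in [0.982500, 1.360000]
step 2: m = 1.171250, f(m) = 0.491609 > 0 → root in [0.982500, 1.171250]
step 3: m = 1.076875, f(m) = 0.163170 > 0 → root in [0.982500, 1.076875]
step 4: m = 1.029688, f(m) = -0.003854 < 0 → root in [1.029688, 1.076875]
Midpoint of [1.029688, 1.076875] = 1.053281

1.053281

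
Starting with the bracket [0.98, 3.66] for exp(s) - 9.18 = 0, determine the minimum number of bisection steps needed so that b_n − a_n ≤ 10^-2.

9

Initial width b − a = 3.66 − 0.98 = 2.680000.
After n steps the width is (b−a)/2^n; need (b−a)/2^n ≤ 10^-2.
So n ≥ log₂(2.680000/10^-2) = log₂(268.0000) ≈ 8.0661.
Hence n = 9.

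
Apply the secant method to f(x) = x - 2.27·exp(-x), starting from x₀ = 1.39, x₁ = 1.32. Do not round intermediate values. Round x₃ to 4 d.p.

f(x_0) = 0.824599, f(x_1) = 0.713603
x_2 = 1.320000 - (0.713603)·(1.320000 - 1.390000)/(0.713603 - (0.824599)) = 0.869965; f(x_2) = -0.081089
x_3 = 0.869965 - (-0.081089)·(0.869965 - 1.320000)/(-0.081089 - (0.713603)) = 0.915885; f(x_3) = 0.007517

0.9159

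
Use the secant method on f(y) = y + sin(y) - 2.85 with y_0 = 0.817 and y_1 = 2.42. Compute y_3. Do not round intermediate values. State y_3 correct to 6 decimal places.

f(y_0) = -1.303904, f(y_1) = 0.230581
y_2 = 2.420000 - (0.230581)·(2.420000 - 0.817000)/(0.230581 - (-1.303904)) = 2.179123; f(y_2) = 0.149729
y_3 = 2.179123 - (0.149729)·(2.179123 - 2.420000)/(0.149729 - (0.230581)) = 1.733051; f(y_3) = -0.130084

1.733051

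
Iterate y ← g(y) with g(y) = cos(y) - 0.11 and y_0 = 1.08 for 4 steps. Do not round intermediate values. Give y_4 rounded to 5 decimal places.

y_1 = g(1.080000) = 0.361328
y_2 = g(0.361328) = 0.825428
y_3 = g(0.825428) = 0.568242
y_4 = g(0.568242) = 0.732848

0.73285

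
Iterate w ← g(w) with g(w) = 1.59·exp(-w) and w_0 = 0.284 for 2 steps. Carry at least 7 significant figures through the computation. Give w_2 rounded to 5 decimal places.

w_1 = g(0.284000) = 1.196899
w_2 = g(1.196899) = 0.480386

0.48039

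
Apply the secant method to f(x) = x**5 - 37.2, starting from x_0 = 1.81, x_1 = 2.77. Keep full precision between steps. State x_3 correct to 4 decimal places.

f(x_0) = -17.773576, f(x_1) = 125.879303
x_2 = 2.770000 - (125.879303)·(2.770000 - 1.810000)/(125.879303 - (-17.773576)) = 1.928777; f(x_2) = -10.506231
x_3 = 1.928777 - (-10.506231)·(1.928777 - 2.770000)/(-10.506231 - (125.879303)) = 1.993579; f(x_3) = -5.710389

1.9936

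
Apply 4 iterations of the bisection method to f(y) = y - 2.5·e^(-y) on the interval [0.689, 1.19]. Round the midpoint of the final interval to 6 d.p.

f(0.689000) = -0.566195, f(1.190000) = 0.429447 (opposite signs)
step 1: m = 0.939500, f(m) = -0.037558 < 0 → root in [0.939500, 1.190000]
step 2: m = 1.064750, f(m) = 0.202715 > 0 → root in [0.939500, 1.064750]
step 3: m = 1.002125, f(m) = 0.084379 > 0 → root in [0.939500, 1.002125]
step 4: m = 0.970812, f(m) = 0.023875 > 0 → root in [0.939500, 0.970812]
Midpoint of [0.939500, 0.970812] = 0.955156

0.955156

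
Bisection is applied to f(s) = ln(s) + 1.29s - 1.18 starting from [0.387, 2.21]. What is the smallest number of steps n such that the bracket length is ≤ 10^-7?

Initial width b − a = 2.21 − 0.387 = 1.823000.
After n steps the width is (b−a)/2^n; need (b−a)/2^n ≤ 10^-7.
So n ≥ log₂(1.823000/10^-7) = log₂(18230000.0000) ≈ 24.1198.
Hence n = 25.

25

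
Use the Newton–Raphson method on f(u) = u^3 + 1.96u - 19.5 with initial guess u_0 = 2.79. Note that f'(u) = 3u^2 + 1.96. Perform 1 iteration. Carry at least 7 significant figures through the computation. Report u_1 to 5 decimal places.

2.48635

Newton update: u ← u − f(u)/f'(u).
u_0 = 2.790000: f = 7.686039, f' = 25.312300 → u_1 = 2.790000 - (7.686039)/(25.312300) = 2.486352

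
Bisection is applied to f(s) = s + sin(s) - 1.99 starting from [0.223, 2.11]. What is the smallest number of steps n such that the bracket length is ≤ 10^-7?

Initial width b − a = 2.11 − 0.223 = 1.887000.
After n steps the width is (b−a)/2^n; need (b−a)/2^n ≤ 10^-7.
So n ≥ log₂(1.887000/10^-7) = log₂(18870000.0000) ≈ 24.1696.
Hence n = 25.

25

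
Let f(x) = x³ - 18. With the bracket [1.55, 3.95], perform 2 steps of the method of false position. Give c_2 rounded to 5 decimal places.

f(1.550000) = -14.276125, f(3.950000) = 43.629875
step 1: c = 2.141695, f(c) = -8.176348 < 0 → new bracket [2.141695, 3.950000]
step 2: c = 2.427092, f(c) = -3.702547 < 0 → new bracket [2.427092, 3.950000]

2.42709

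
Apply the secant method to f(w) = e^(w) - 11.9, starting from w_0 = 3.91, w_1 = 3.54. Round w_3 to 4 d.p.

f(w_0) = 37.998952, f(w_1) = 22.566919
w_2 = 3.540000 - (22.566919)·(3.540000 - 3.910000)/(22.566919 - (37.998952)) = 2.998933; f(w_2) = 8.164122
w_3 = 2.998933 - (8.164122)·(2.998933 - 3.540000)/(8.164122 - (22.566919)) = 2.692233; f(w_3) = 2.864615

2.6922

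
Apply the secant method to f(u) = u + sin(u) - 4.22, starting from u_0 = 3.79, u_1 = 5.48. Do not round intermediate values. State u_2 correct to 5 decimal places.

Secant update: u_(k+1) = u_k − f(u_k)·(u_k − u_(k-1))/(f(u_k) − f(u_(k-1))).
f(u_0) = -1.033918, f(u_1) = 0.540428
u_2 = 5.480000 - (0.540428)·(5.480000 - 3.790000)/(0.540428 - (-1.033918)) = 4.899871; f(u_2) = -0.302606

4.89987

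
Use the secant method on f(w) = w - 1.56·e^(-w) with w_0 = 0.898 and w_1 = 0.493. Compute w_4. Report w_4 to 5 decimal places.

0.74246

Secant update: w_(k+1) = w_k − f(w_k)·(w_k − w_(k-1))/(f(w_k) − f(w_(k-1))).
f(w_0) = 0.262482, f(w_1) = -0.459834
w_2 = 0.493000 - (-0.459834)·(0.493000 - 0.898000)/(-0.459834 - (0.262482)) = 0.750828; f(w_2) = 0.014545
w_3 = 0.750828 - (0.014545)·(0.750828 - 0.493000)/(0.014545 - (-0.459834)) = 0.742922; f(w_3) = 0.000796
w_4 = 0.742922 - (0.000796)·(0.742922 - 0.750828)/(0.000796 - (0.014545)) = 0.742464; f(w_4) = -0.000001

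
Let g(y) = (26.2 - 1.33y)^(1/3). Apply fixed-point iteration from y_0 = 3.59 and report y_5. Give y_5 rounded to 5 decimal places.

y_1 = g(3.590000) = 2.777425
y_2 = g(2.777425) = 2.823360
y_3 = g(2.823360) = 2.820803
y_4 = g(2.820803) = 2.820945
y_5 = g(2.820945) = 2.820938

2.82094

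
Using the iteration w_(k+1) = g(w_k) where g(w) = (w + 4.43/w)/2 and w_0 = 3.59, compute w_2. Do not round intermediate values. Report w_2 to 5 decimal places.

w_1 = g(3.590000) = 2.411992
w_2 = g(2.411992) = 2.124324

2.12432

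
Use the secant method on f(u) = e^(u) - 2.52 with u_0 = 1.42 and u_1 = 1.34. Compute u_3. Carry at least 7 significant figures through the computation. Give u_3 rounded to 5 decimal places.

0.94126

f(u_0) = 1.617120, f(u_1) = 1.299044
u_2 = 1.340000 - (1.299044)·(1.340000 - 1.420000)/(1.299044 - (1.617120)) = 1.013276; f(u_2) = 0.234609
u_3 = 1.013276 - (0.234609)·(1.013276 - 1.340000)/(0.234609 - (1.299044)) = 0.941263; f(u_3) = 0.043217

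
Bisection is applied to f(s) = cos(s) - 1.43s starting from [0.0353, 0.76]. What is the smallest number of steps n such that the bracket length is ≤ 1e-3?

10

Initial width b − a = 0.76 − 0.0353 = 0.724700.
After n steps the width is (b−a)/2^n; need (b−a)/2^n ≤ 1e-3.
So n ≥ log₂(0.724700/1e-3) = log₂(724.7000) ≈ 9.5012.
Hence n = 10.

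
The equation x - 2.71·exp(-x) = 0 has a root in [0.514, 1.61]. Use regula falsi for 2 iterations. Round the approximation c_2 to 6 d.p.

f(0.514000) = -1.106847, f(1.610000) = 1.068305
step 1: c = 1.071710, f(c) = 0.143745 > 0 → new bracket [0.514000, 1.071710]
step 2: c = 1.007606, f(c) = 0.018207 > 0 → new bracket [0.514000, 1.007606]

1.007606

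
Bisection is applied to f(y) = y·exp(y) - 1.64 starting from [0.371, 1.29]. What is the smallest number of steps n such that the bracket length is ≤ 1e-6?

Initial width b − a = 1.29 − 0.371 = 0.919000.
After n steps the width is (b−a)/2^n; need (b−a)/2^n ≤ 1e-6.
So n ≥ log₂(0.919000/1e-6) = log₂(919000.0000) ≈ 19.8097.
Hence n = 20.

20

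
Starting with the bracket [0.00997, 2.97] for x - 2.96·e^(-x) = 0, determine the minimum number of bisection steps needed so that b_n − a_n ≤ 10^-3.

Initial width b − a = 2.97 − 0.00997 = 2.960030.
After n steps the width is (b−a)/2^n; need (b−a)/2^n ≤ 10^-3.
So n ≥ log₂(2.960030/10^-3) = log₂(2960.0300) ≈ 11.5314.
Hence n = 12.

12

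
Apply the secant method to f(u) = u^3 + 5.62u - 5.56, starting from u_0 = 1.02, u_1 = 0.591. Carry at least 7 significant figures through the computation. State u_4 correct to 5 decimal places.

Secant update: u_(k+1) = u_k − f(u_k)·(u_k − u_(k-1))/(f(u_k) − f(u_(k-1))).
f(u_0) = 1.233608, f(u_1) = -2.032155
u_2 = 0.591000 - (-2.032155)·(0.591000 - 1.020000)/(-2.032155 - (1.233608)) = 0.857950; f(u_2) = -0.106805
u_3 = 0.857950 - (-0.106805)·(0.857950 - 0.591000)/(-0.106805 - (-2.032155)) = 0.872758; f(u_3) = 0.009687
u_4 = 0.872758 - (0.009687)·(0.872758 - 0.857950)/(0.009687 - (-0.106805)) = 0.871527; f(u_4) = -0.000044

0.87153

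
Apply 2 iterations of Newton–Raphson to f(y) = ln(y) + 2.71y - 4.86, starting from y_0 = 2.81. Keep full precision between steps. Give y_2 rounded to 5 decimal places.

1.61610

f'(y) = 1/y + 2.71
y_0 = 2.810000: f = 3.788284, f' = 3.065872 → y_1 = 2.810000 - (3.788284)/(3.065872) = 1.574370
y_1 = 1.574370: f = -0.139603, f' = 3.345175 → y_2 = 1.574370 - (-0.139603)/(3.345175) = 1.616102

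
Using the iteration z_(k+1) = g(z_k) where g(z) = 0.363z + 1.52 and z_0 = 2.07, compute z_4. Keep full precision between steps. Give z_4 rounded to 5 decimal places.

2.38070

z_1 = g(2.070000) = 2.271410
z_2 = g(2.271410) = 2.344522
z_3 = g(2.344522) = 2.371061
z_4 = g(2.371061) = 2.380695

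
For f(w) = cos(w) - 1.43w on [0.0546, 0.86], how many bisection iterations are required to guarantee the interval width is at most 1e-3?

Initial width b − a = 0.86 − 0.0546 = 0.805400.
After n steps the width is (b−a)/2^n; need (b−a)/2^n ≤ 1e-3.
So n ≥ log₂(0.805400/1e-3) = log₂(805.4000) ≈ 9.6536.
Hence n = 10.

10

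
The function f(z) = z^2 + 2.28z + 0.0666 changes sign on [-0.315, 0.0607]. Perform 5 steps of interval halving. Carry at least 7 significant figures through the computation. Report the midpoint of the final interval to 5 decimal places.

-0.02735

f(-0.315000) = -0.552375, f(0.060700) = 0.208680 (opposite signs)
step 1: m = -0.127150, f(m) = -0.207135 < 0 → root in [-0.127150, 0.060700]
step 2: m = -0.033225, f(m) = -0.008049 < 0 → root in [-0.033225, 0.060700]
step 3: m = 0.013737, f(m) = 0.098110 > 0 → root in [-0.033225, 0.013737]
step 4: m = -0.009744, f(m) = 0.044479 > 0 → root in [-0.033225, -0.009744]
step 5: m = -0.021484, f(m) = 0.018077 > 0 → root in [-0.033225, -0.021484]
Midpoint of [-0.033225, -0.021484] = -0.027355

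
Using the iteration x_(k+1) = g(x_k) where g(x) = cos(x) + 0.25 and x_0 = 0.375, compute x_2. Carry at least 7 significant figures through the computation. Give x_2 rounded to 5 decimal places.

x_1 = g(0.375000) = 1.180508
x_2 = g(1.180508) = 0.630455

0.63046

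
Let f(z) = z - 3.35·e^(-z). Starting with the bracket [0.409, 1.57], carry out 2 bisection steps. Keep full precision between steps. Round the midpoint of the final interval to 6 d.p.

1.134625

f(0.409000) = -1.816453, f(1.570000) = 0.873049 (opposite signs)
step 1: m = 0.989500, f(m) = -0.255904 < 0 → root in [0.989500, 1.570000]
step 2: m = 1.279750, f(m) = 0.348092 > 0 → root in [0.989500, 1.279750]
Midpoint of [0.989500, 1.279750] = 1.134625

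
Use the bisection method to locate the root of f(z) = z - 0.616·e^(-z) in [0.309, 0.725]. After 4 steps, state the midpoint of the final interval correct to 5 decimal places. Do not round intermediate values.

0.40000

f(0.309000) = -0.143255, f(0.725000) = 0.426656 (opposite signs)
step 1: m = 0.517000, f(m) = 0.149675 > 0 → root in [0.309000, 0.517000]
step 2: m = 0.413000, f(m) = 0.005416 > 0 → root in [0.309000, 0.413000]
step 3: m = 0.361000, f(m) = -0.068339 < 0 → root in [0.361000, 0.413000]
step 4: m = 0.387000, f(m) = -0.031320 < 0 → root in [0.387000, 0.413000]
Midpoint of [0.387000, 0.413000] = 0.400000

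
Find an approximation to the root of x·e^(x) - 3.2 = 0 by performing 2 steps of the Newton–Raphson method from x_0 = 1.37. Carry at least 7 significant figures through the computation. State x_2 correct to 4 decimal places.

Newton update: x ← x − f(x)/f'(x).
f'(x) = (x + 1)·e^(x)
x_0 = 1.370000: f = 2.191430, f' = 9.326781 → x_1 = 1.370000 - (2.191430)/(9.326781) = 1.135039
x_1 = 1.135039: f = 0.331441, f' = 6.642735 → x_2 = 1.135039 - (0.331441)/(6.642735) = 1.085144

1.0851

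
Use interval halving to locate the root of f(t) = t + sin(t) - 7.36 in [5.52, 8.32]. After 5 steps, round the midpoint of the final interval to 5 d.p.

f(5.520000) = -2.531227, f(8.320000) = 1.853364 (opposite signs)
step 1: m = 6.920000, f(m) = 0.154637 > 0 → root in [5.520000, 6.920000]
step 2: m = 6.220000, f(m) = -1.203143 < 0 → root in [6.220000, 6.920000]
step 3: m = 6.570000, f(m) = -0.507102 < 0 → root in [6.570000, 6.920000]
step 4: m = 6.745000, f(m) = -0.169427 < 0 → root in [6.745000, 6.920000]
step 5: m = 6.832500, f(m) = -0.005397 < 0 → root in [6.832500, 6.920000]
Midpoint of [6.832500, 6.920000] = 6.876250

6.87625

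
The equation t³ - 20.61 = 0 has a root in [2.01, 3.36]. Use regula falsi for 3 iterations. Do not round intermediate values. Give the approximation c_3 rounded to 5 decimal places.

2.73515

f(2.010000) = -12.489399, f(3.360000) = 17.323056
step 1: c = 2.575559, f(c) = -3.525028 < 0 → new bracket [2.575559, 3.360000]
step 2: c = 2.708193, f(c) = -0.747271 < 0 → new bracket [2.708193, 3.360000]
step 3: c = 2.735148, f(c) = -0.148271 < 0 → new bracket [2.735148, 3.360000]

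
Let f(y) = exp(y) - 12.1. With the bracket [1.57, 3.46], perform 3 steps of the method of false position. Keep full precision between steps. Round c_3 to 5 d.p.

f(1.570000) = -7.293352, f(3.460000) = 19.716977
step 1: c = 2.080339, f(c) = -4.092814 < 0 → new bracket [2.080339, 3.460000]
step 2: c = 2.317498, f(c) = -1.949754 < 0 → new bracket [2.317498, 3.460000]
step 3: c = 2.420310, f(c) = -0.850656 < 0 → new bracket [2.420310, 3.460000]

2.42031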